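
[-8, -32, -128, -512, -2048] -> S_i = -8*4^i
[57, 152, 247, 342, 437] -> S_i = 57 + 95*i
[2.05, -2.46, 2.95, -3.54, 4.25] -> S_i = 2.05*(-1.20)^i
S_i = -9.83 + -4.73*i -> [-9.83, -14.56, -19.29, -24.02, -28.75]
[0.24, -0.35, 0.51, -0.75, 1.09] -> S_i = 0.24*(-1.46)^i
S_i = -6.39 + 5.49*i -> [-6.39, -0.9, 4.59, 10.08, 15.57]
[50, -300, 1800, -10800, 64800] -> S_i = 50*-6^i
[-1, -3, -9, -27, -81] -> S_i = -1*3^i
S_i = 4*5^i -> [4, 20, 100, 500, 2500]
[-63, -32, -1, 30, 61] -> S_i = -63 + 31*i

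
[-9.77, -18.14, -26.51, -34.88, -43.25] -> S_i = -9.77 + -8.37*i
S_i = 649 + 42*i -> [649, 691, 733, 775, 817]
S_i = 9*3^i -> [9, 27, 81, 243, 729]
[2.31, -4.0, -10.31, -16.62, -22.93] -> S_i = 2.31 + -6.31*i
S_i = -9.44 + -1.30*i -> [-9.44, -10.74, -12.04, -13.34, -14.64]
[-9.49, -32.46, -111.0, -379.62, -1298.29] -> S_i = -9.49*3.42^i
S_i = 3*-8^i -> [3, -24, 192, -1536, 12288]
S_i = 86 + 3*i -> [86, 89, 92, 95, 98]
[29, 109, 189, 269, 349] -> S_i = 29 + 80*i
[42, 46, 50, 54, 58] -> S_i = 42 + 4*i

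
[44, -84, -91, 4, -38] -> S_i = Random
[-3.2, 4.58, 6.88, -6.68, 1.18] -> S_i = Random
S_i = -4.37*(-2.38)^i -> [-4.37, 10.4, -24.75, 58.91, -140.21]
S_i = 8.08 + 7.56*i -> [8.08, 15.64, 23.2, 30.76, 38.32]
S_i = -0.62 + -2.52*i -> [-0.62, -3.14, -5.66, -8.18, -10.7]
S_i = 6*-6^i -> [6, -36, 216, -1296, 7776]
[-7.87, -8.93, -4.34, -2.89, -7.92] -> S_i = Random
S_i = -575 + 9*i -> [-575, -566, -557, -548, -539]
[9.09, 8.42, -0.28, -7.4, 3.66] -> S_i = Random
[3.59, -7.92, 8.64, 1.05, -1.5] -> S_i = Random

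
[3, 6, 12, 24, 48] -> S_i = 3*2^i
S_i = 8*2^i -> [8, 16, 32, 64, 128]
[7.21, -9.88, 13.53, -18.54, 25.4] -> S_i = 7.21*(-1.37)^i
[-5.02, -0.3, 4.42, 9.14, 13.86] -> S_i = -5.02 + 4.72*i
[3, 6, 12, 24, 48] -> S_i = 3*2^i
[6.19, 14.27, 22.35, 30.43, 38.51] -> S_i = 6.19 + 8.08*i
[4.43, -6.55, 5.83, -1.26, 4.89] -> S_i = Random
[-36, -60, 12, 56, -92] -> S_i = Random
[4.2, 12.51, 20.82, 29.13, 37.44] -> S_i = 4.20 + 8.31*i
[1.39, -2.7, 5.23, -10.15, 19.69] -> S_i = 1.39*(-1.94)^i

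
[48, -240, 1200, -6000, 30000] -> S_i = 48*-5^i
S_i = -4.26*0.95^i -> [-4.26, -4.05, -3.84, -3.65, -3.47]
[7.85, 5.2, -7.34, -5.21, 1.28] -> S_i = Random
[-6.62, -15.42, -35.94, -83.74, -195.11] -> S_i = -6.62*2.33^i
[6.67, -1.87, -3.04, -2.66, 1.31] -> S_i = Random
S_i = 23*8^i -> [23, 184, 1472, 11776, 94208]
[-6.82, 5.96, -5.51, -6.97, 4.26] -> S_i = Random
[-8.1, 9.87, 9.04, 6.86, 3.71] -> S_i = Random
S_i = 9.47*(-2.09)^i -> [9.47, -19.79, 41.37, -86.45, 180.69]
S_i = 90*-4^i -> [90, -360, 1440, -5760, 23040]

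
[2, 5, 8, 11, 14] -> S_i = 2 + 3*i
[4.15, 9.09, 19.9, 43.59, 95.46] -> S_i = 4.15*2.19^i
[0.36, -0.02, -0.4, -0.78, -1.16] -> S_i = 0.36 + -0.38*i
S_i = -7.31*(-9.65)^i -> [-7.31, 70.54, -680.73, 6569.0, -63390.86]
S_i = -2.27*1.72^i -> [-2.27, -3.9, -6.72, -11.55, -19.87]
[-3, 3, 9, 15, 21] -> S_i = -3 + 6*i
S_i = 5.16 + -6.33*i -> [5.16, -1.17, -7.5, -13.83, -20.16]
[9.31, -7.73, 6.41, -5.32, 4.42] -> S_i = 9.31*(-0.83)^i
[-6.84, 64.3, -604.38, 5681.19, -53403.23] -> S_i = -6.84*(-9.40)^i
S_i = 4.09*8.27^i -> [4.09, 33.82, 279.73, 2313.34, 19131.34]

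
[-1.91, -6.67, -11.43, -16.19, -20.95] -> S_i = -1.91 + -4.76*i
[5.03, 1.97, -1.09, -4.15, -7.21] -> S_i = 5.03 + -3.06*i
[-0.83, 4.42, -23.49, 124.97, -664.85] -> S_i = -0.83*(-5.32)^i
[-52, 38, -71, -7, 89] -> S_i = Random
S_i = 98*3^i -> [98, 294, 882, 2646, 7938]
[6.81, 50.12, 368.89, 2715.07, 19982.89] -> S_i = 6.81*7.36^i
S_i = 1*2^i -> [1, 2, 4, 8, 16]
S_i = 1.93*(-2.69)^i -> [1.93, -5.19, 13.97, -37.57, 101.06]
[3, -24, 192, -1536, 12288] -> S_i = 3*-8^i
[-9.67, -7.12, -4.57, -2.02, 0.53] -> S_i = -9.67 + 2.55*i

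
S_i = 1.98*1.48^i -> [1.98, 2.93, 4.34, 6.42, 9.5]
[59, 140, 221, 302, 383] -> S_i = 59 + 81*i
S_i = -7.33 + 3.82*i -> [-7.33, -3.51, 0.31, 4.13, 7.95]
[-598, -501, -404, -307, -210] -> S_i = -598 + 97*i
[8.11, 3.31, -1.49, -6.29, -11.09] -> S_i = 8.11 + -4.80*i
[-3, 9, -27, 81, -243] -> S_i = -3*-3^i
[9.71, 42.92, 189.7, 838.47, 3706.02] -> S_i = 9.71*4.42^i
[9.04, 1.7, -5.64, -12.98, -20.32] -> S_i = 9.04 + -7.34*i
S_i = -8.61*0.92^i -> [-8.61, -7.92, -7.29, -6.7, -6.17]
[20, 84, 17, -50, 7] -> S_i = Random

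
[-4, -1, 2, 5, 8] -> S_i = -4 + 3*i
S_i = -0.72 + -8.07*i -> [-0.72, -8.79, -16.86, -24.93, -33.0]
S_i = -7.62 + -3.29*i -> [-7.62, -10.91, -14.2, -17.49, -20.78]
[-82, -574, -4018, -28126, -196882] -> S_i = -82*7^i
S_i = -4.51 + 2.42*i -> [-4.51, -2.09, 0.33, 2.75, 5.17]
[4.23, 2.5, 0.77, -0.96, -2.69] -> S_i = 4.23 + -1.73*i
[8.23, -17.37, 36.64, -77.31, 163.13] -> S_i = 8.23*(-2.11)^i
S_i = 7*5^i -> [7, 35, 175, 875, 4375]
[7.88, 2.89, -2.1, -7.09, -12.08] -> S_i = 7.88 + -4.99*i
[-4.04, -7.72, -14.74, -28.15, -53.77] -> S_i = -4.04*1.91^i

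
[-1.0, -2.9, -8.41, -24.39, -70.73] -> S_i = -1.00*2.90^i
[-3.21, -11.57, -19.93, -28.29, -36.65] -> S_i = -3.21 + -8.36*i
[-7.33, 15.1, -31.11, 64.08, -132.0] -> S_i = -7.33*(-2.06)^i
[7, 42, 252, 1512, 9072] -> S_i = 7*6^i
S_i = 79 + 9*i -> [79, 88, 97, 106, 115]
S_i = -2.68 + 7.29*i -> [-2.68, 4.61, 11.9, 19.19, 26.48]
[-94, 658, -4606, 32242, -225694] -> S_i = -94*-7^i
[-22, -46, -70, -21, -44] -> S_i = Random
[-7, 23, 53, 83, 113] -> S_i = -7 + 30*i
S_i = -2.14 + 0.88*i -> [-2.14, -1.26, -0.38, 0.5, 1.38]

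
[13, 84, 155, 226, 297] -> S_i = 13 + 71*i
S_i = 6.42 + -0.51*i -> [6.42, 5.91, 5.4, 4.89, 4.38]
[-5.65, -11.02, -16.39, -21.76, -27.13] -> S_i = -5.65 + -5.37*i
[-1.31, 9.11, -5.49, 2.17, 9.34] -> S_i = Random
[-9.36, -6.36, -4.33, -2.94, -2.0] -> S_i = -9.36*0.68^i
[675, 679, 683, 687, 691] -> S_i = 675 + 4*i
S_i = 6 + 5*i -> [6, 11, 16, 21, 26]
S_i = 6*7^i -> [6, 42, 294, 2058, 14406]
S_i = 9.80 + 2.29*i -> [9.8, 12.09, 14.38, 16.67, 18.96]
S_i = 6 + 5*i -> [6, 11, 16, 21, 26]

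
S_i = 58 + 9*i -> [58, 67, 76, 85, 94]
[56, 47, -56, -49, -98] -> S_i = Random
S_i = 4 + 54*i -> [4, 58, 112, 166, 220]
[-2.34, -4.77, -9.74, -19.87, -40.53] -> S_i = -2.34*2.04^i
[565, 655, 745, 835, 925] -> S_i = 565 + 90*i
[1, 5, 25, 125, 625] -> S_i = 1*5^i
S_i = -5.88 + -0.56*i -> [-5.88, -6.44, -7.0, -7.56, -8.12]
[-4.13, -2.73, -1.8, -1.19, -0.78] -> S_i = -4.13*0.66^i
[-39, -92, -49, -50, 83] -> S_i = Random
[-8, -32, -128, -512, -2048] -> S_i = -8*4^i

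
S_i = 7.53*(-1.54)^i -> [7.53, -11.6, 17.86, -27.5, 42.35]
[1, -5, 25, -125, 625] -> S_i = 1*-5^i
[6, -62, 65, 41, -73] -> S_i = Random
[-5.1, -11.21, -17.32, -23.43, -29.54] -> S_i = -5.10 + -6.11*i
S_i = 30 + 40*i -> [30, 70, 110, 150, 190]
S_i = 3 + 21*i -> [3, 24, 45, 66, 87]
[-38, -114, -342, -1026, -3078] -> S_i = -38*3^i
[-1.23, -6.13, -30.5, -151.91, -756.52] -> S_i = -1.23*4.98^i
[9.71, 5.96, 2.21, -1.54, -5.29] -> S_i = 9.71 + -3.75*i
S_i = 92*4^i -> [92, 368, 1472, 5888, 23552]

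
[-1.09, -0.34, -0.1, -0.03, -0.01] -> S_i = -1.09*0.31^i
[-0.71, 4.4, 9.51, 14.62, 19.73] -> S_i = -0.71 + 5.11*i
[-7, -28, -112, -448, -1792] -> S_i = -7*4^i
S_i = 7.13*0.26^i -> [7.13, 1.85, 0.48, 0.13, 0.03]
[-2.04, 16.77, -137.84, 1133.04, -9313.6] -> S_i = -2.04*(-8.22)^i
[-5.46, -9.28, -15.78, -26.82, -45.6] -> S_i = -5.46*1.70^i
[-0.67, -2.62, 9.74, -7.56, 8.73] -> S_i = Random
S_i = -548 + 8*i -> [-548, -540, -532, -524, -516]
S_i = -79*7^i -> [-79, -553, -3871, -27097, -189679]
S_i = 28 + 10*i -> [28, 38, 48, 58, 68]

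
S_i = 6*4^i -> [6, 24, 96, 384, 1536]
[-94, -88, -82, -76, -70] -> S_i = -94 + 6*i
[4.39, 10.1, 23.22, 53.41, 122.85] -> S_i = 4.39*2.30^i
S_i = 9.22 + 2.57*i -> [9.22, 11.79, 14.36, 16.93, 19.5]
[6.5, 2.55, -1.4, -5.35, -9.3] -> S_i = 6.50 + -3.95*i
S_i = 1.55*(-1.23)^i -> [1.55, -1.91, 2.34, -2.88, 3.55]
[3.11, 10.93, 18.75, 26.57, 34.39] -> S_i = 3.11 + 7.82*i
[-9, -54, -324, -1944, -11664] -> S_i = -9*6^i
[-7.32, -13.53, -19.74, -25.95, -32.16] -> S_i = -7.32 + -6.21*i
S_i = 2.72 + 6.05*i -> [2.72, 8.77, 14.82, 20.87, 26.92]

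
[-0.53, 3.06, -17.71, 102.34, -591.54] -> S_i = -0.53*(-5.78)^i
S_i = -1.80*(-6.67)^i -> [-1.8, 12.01, -80.08, 534.13, -3562.67]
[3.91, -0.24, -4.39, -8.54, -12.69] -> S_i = 3.91 + -4.15*i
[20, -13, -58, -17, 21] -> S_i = Random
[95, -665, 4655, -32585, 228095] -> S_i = 95*-7^i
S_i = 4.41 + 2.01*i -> [4.41, 6.42, 8.43, 10.44, 12.45]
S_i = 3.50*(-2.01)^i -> [3.5, -7.03, 14.14, -28.42, 57.13]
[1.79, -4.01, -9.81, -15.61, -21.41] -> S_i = 1.79 + -5.80*i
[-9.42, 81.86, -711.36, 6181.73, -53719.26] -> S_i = -9.42*(-8.69)^i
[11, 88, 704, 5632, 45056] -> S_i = 11*8^i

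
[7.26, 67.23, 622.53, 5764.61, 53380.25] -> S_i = 7.26*9.26^i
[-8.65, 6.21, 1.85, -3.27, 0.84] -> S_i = Random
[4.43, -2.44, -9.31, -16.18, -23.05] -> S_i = 4.43 + -6.87*i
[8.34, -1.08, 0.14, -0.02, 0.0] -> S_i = 8.34*(-0.13)^i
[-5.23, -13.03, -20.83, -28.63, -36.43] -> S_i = -5.23 + -7.80*i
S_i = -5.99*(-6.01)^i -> [-5.99, 36.0, -216.36, 1300.32, -7814.92]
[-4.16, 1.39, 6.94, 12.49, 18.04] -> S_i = -4.16 + 5.55*i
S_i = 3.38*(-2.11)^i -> [3.38, -7.13, 15.05, -31.75, 67.0]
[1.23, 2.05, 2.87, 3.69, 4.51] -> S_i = 1.23 + 0.82*i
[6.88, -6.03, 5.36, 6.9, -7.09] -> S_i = Random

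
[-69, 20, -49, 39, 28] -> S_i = Random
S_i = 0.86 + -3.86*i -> [0.86, -3.0, -6.86, -10.72, -14.58]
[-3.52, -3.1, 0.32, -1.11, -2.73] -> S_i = Random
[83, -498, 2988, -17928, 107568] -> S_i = 83*-6^i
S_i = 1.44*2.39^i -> [1.44, 3.44, 8.23, 19.66, 46.98]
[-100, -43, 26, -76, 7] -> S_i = Random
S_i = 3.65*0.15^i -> [3.65, 0.55, 0.08, 0.01, 0.0]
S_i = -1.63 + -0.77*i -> [-1.63, -2.4, -3.17, -3.94, -4.71]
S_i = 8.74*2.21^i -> [8.74, 19.32, 42.69, 94.34, 208.49]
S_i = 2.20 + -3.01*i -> [2.2, -0.81, -3.82, -6.83, -9.84]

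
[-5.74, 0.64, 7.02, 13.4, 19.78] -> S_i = -5.74 + 6.38*i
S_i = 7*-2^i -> [7, -14, 28, -56, 112]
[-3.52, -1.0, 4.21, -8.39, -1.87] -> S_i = Random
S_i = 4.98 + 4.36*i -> [4.98, 9.34, 13.7, 18.06, 22.42]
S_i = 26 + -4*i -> [26, 22, 18, 14, 10]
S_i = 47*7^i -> [47, 329, 2303, 16121, 112847]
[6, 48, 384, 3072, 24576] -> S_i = 6*8^i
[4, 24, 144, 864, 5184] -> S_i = 4*6^i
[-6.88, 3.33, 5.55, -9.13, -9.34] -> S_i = Random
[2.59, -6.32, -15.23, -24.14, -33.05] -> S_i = 2.59 + -8.91*i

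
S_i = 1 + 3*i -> [1, 4, 7, 10, 13]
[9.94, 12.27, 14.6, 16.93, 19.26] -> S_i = 9.94 + 2.33*i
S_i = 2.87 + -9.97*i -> [2.87, -7.1, -17.07, -27.04, -37.01]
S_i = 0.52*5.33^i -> [0.52, 2.77, 14.77, 78.74, 419.67]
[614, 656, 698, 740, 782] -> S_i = 614 + 42*i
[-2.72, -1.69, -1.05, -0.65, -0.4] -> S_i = -2.72*0.62^i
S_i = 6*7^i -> [6, 42, 294, 2058, 14406]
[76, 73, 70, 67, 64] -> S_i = 76 + -3*i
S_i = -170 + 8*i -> [-170, -162, -154, -146, -138]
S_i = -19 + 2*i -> [-19, -17, -15, -13, -11]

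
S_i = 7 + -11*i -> [7, -4, -15, -26, -37]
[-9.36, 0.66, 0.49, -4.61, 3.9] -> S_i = Random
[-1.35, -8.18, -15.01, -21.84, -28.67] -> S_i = -1.35 + -6.83*i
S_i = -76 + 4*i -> [-76, -72, -68, -64, -60]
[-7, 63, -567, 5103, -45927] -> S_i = -7*-9^i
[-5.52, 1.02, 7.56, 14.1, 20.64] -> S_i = -5.52 + 6.54*i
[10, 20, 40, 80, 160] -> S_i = 10*2^i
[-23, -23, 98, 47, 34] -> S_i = Random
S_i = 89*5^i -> [89, 445, 2225, 11125, 55625]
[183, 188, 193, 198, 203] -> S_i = 183 + 5*i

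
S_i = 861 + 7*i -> [861, 868, 875, 882, 889]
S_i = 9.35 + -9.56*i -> [9.35, -0.21, -9.77, -19.33, -28.89]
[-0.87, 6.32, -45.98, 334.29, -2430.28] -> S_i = -0.87*(-7.27)^i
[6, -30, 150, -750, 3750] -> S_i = 6*-5^i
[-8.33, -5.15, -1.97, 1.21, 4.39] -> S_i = -8.33 + 3.18*i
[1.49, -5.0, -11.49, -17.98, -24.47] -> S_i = 1.49 + -6.49*i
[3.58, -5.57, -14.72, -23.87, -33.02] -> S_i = 3.58 + -9.15*i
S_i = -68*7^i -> [-68, -476, -3332, -23324, -163268]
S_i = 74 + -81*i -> [74, -7, -88, -169, -250]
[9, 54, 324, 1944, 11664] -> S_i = 9*6^i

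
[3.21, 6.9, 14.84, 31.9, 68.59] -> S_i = 3.21*2.15^i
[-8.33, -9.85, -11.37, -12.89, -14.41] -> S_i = -8.33 + -1.52*i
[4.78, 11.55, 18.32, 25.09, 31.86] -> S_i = 4.78 + 6.77*i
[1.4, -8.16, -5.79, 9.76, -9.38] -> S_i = Random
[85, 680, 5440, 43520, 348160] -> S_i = 85*8^i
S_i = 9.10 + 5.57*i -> [9.1, 14.67, 20.24, 25.81, 31.38]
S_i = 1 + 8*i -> [1, 9, 17, 25, 33]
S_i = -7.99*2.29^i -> [-7.99, -18.3, -41.9, -95.95, -219.73]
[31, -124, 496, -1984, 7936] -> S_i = 31*-4^i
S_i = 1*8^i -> [1, 8, 64, 512, 4096]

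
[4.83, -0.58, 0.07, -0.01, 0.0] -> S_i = 4.83*(-0.12)^i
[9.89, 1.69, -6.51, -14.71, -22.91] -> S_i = 9.89 + -8.20*i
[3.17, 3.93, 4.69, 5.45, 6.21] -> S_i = 3.17 + 0.76*i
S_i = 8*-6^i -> [8, -48, 288, -1728, 10368]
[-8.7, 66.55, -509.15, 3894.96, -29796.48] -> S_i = -8.70*(-7.65)^i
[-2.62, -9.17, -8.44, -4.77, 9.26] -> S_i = Random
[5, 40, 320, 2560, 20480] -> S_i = 5*8^i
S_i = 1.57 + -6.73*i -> [1.57, -5.16, -11.89, -18.62, -25.35]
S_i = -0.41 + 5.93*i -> [-0.41, 5.52, 11.45, 17.38, 23.31]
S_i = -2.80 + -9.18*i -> [-2.8, -11.98, -21.16, -30.34, -39.52]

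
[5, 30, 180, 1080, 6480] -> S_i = 5*6^i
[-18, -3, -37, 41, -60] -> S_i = Random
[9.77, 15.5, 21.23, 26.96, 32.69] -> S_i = 9.77 + 5.73*i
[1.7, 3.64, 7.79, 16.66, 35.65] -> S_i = 1.70*2.14^i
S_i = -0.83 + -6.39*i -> [-0.83, -7.22, -13.61, -20.0, -26.39]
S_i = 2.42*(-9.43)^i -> [2.42, -22.82, 215.2, -2029.32, 19136.48]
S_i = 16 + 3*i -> [16, 19, 22, 25, 28]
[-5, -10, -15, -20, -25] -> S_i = -5 + -5*i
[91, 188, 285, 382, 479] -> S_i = 91 + 97*i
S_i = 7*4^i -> [7, 28, 112, 448, 1792]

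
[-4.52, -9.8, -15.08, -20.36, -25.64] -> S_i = -4.52 + -5.28*i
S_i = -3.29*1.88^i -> [-3.29, -6.19, -11.63, -21.86, -41.1]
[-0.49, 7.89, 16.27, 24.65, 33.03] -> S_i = -0.49 + 8.38*i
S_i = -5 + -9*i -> [-5, -14, -23, -32, -41]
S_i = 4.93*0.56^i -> [4.93, 2.76, 1.55, 0.87, 0.48]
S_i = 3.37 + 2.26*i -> [3.37, 5.63, 7.89, 10.15, 12.41]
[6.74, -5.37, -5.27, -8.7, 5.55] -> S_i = Random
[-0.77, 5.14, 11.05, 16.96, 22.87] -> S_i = -0.77 + 5.91*i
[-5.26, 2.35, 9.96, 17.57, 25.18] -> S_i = -5.26 + 7.61*i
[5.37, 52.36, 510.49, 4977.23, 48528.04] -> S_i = 5.37*9.75^i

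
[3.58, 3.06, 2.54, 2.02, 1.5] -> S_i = 3.58 + -0.52*i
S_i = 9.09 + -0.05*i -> [9.09, 9.04, 8.99, 8.94, 8.89]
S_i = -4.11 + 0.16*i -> [-4.11, -3.95, -3.79, -3.63, -3.47]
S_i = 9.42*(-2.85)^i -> [9.42, -26.85, 76.51, -218.06, 621.48]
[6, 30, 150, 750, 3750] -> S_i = 6*5^i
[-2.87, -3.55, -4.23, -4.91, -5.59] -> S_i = -2.87 + -0.68*i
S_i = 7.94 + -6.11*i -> [7.94, 1.83, -4.28, -10.39, -16.5]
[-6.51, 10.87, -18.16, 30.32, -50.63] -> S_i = -6.51*(-1.67)^i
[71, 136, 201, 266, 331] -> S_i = 71 + 65*i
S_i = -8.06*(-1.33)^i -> [-8.06, 10.72, -14.26, 18.96, -25.22]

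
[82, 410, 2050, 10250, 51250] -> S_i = 82*5^i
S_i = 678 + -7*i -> [678, 671, 664, 657, 650]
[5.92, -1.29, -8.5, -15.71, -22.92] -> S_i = 5.92 + -7.21*i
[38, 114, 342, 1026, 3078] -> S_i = 38*3^i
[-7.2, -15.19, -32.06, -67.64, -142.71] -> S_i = -7.20*2.11^i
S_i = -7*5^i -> [-7, -35, -175, -875, -4375]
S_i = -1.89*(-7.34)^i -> [-1.89, 13.87, -101.82, 747.39, -5485.88]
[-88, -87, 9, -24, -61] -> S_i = Random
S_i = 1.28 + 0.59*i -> [1.28, 1.87, 2.46, 3.05, 3.64]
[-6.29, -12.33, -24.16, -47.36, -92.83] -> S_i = -6.29*1.96^i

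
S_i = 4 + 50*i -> [4, 54, 104, 154, 204]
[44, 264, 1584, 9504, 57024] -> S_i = 44*6^i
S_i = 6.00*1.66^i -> [6.0, 9.96, 16.53, 27.45, 45.56]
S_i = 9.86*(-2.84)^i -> [9.86, -28.0, 79.53, -225.86, 641.43]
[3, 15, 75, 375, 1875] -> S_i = 3*5^i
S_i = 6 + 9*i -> [6, 15, 24, 33, 42]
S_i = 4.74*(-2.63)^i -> [4.74, -12.47, 32.79, -86.23, 226.78]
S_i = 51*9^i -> [51, 459, 4131, 37179, 334611]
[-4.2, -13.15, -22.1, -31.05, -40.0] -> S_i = -4.20 + -8.95*i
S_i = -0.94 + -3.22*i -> [-0.94, -4.16, -7.38, -10.6, -13.82]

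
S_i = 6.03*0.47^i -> [6.03, 2.83, 1.33, 0.63, 0.29]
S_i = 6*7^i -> [6, 42, 294, 2058, 14406]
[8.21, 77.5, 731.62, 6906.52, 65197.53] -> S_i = 8.21*9.44^i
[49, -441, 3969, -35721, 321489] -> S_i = 49*-9^i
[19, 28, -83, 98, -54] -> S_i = Random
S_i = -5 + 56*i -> [-5, 51, 107, 163, 219]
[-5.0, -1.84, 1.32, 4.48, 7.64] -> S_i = -5.00 + 3.16*i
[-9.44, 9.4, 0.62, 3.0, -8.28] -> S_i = Random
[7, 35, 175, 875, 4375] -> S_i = 7*5^i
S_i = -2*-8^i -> [-2, 16, -128, 1024, -8192]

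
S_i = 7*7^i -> [7, 49, 343, 2401, 16807]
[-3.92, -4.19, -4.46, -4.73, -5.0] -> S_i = -3.92 + -0.27*i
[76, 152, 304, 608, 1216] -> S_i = 76*2^i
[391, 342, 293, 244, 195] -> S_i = 391 + -49*i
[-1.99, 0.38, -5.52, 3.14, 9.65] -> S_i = Random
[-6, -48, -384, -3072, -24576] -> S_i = -6*8^i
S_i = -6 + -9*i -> [-6, -15, -24, -33, -42]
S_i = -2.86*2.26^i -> [-2.86, -6.46, -14.61, -33.01, -74.61]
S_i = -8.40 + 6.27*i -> [-8.4, -2.13, 4.14, 10.41, 16.68]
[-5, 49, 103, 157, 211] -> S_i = -5 + 54*i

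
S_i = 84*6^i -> [84, 504, 3024, 18144, 108864]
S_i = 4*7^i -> [4, 28, 196, 1372, 9604]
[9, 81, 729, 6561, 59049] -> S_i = 9*9^i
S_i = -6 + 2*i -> [-6, -4, -2, 0, 2]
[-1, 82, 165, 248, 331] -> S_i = -1 + 83*i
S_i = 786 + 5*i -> [786, 791, 796, 801, 806]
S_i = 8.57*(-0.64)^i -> [8.57, -5.48, 3.51, -2.25, 1.44]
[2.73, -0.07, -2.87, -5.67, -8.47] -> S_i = 2.73 + -2.80*i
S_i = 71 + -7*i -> [71, 64, 57, 50, 43]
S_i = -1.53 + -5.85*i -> [-1.53, -7.38, -13.23, -19.08, -24.93]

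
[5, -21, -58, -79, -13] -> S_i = Random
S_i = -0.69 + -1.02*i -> [-0.69, -1.71, -2.73, -3.75, -4.77]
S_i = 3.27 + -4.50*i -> [3.27, -1.23, -5.73, -10.23, -14.73]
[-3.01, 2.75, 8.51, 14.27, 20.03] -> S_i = -3.01 + 5.76*i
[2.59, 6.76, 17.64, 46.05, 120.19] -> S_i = 2.59*2.61^i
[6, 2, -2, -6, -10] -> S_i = 6 + -4*i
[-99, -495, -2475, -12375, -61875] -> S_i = -99*5^i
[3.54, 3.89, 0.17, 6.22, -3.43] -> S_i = Random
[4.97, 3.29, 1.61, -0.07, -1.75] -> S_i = 4.97 + -1.68*i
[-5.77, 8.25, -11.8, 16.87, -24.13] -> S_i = -5.77*(-1.43)^i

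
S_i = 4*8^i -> [4, 32, 256, 2048, 16384]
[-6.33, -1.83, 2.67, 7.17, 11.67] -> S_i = -6.33 + 4.50*i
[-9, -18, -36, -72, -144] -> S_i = -9*2^i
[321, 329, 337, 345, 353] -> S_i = 321 + 8*i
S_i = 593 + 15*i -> [593, 608, 623, 638, 653]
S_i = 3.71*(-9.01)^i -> [3.71, -33.43, 301.18, -2713.62, 24449.67]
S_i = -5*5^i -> [-5, -25, -125, -625, -3125]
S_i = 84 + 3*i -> [84, 87, 90, 93, 96]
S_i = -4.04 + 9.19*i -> [-4.04, 5.15, 14.34, 23.53, 32.72]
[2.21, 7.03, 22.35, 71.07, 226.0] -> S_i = 2.21*3.18^i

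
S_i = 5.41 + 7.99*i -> [5.41, 13.4, 21.39, 29.38, 37.37]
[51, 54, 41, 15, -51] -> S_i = Random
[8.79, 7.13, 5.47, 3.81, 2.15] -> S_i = 8.79 + -1.66*i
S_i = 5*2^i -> [5, 10, 20, 40, 80]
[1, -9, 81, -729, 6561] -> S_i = 1*-9^i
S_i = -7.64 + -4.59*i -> [-7.64, -12.23, -16.82, -21.41, -26.0]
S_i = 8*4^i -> [8, 32, 128, 512, 2048]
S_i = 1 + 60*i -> [1, 61, 121, 181, 241]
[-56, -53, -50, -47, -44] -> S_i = -56 + 3*i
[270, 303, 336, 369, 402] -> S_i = 270 + 33*i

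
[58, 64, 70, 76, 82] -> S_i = 58 + 6*i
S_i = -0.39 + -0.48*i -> [-0.39, -0.87, -1.35, -1.83, -2.31]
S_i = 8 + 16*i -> [8, 24, 40, 56, 72]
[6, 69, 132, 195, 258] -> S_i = 6 + 63*i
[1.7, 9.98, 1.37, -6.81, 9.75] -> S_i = Random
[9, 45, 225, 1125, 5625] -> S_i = 9*5^i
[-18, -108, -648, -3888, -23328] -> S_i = -18*6^i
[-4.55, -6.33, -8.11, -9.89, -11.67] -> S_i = -4.55 + -1.78*i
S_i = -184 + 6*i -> [-184, -178, -172, -166, -160]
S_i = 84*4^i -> [84, 336, 1344, 5376, 21504]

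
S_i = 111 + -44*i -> [111, 67, 23, -21, -65]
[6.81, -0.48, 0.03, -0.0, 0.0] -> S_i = 6.81*(-0.07)^i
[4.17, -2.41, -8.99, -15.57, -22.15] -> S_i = 4.17 + -6.58*i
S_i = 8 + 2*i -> [8, 10, 12, 14, 16]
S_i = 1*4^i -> [1, 4, 16, 64, 256]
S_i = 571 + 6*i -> [571, 577, 583, 589, 595]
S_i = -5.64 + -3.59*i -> [-5.64, -9.23, -12.82, -16.41, -20.0]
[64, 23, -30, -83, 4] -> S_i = Random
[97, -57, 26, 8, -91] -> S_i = Random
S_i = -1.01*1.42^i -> [-1.01, -1.43, -2.04, -2.89, -4.11]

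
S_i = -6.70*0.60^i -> [-6.7, -4.02, -2.41, -1.45, -0.87]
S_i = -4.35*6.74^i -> [-4.35, -29.32, -197.61, -1331.89, -8976.95]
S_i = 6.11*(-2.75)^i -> [6.11, -16.8, 46.21, -127.07, 349.44]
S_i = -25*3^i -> [-25, -75, -225, -675, -2025]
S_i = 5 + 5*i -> [5, 10, 15, 20, 25]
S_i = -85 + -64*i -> [-85, -149, -213, -277, -341]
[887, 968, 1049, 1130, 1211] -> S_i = 887 + 81*i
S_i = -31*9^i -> [-31, -279, -2511, -22599, -203391]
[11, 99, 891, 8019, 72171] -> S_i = 11*9^i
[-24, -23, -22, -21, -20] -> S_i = -24 + 1*i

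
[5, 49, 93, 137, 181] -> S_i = 5 + 44*i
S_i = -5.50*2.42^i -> [-5.5, -13.31, -32.21, -77.95, -188.64]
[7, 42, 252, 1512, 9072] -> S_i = 7*6^i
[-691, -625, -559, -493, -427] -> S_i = -691 + 66*i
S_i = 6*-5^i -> [6, -30, 150, -750, 3750]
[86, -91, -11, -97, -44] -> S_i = Random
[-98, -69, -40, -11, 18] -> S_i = -98 + 29*i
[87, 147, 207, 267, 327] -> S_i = 87 + 60*i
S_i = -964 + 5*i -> [-964, -959, -954, -949, -944]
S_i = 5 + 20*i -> [5, 25, 45, 65, 85]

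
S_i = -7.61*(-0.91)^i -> [-7.61, 6.93, -6.3, 5.73, -5.22]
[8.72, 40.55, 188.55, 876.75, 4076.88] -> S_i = 8.72*4.65^i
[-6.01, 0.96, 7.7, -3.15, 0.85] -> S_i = Random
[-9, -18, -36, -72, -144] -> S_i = -9*2^i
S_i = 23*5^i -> [23, 115, 575, 2875, 14375]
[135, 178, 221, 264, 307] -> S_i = 135 + 43*i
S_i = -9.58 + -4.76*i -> [-9.58, -14.34, -19.1, -23.86, -28.62]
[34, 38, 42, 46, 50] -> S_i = 34 + 4*i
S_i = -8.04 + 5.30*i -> [-8.04, -2.74, 2.56, 7.86, 13.16]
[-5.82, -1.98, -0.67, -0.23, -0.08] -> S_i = -5.82*0.34^i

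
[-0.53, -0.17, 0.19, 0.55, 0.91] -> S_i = -0.53 + 0.36*i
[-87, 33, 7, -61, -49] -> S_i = Random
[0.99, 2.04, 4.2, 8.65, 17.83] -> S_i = 0.99*2.06^i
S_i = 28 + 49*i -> [28, 77, 126, 175, 224]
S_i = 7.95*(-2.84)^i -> [7.95, -22.58, 64.12, -182.11, 517.18]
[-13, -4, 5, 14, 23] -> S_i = -13 + 9*i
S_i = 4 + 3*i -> [4, 7, 10, 13, 16]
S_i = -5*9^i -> [-5, -45, -405, -3645, -32805]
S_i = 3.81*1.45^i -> [3.81, 5.52, 8.01, 11.62, 16.84]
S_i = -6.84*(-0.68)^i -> [-6.84, 4.65, -3.16, 2.15, -1.46]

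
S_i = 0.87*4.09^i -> [0.87, 3.56, 14.55, 59.52, 243.45]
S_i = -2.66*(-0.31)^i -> [-2.66, 0.82, -0.26, 0.08, -0.02]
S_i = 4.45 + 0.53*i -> [4.45, 4.98, 5.51, 6.04, 6.57]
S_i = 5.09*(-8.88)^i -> [5.09, -45.2, 401.37, -3564.16, 31649.7]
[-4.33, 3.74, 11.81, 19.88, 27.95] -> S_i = -4.33 + 8.07*i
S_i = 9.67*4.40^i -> [9.67, 42.55, 187.21, 823.73, 3624.41]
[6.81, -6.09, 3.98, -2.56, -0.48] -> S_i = Random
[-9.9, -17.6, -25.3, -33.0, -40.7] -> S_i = -9.90 + -7.70*i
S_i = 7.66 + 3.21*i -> [7.66, 10.87, 14.08, 17.29, 20.5]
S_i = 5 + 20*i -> [5, 25, 45, 65, 85]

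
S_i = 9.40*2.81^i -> [9.4, 26.41, 74.22, 208.57, 586.07]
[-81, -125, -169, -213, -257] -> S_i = -81 + -44*i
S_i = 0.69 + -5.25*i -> [0.69, -4.56, -9.81, -15.06, -20.31]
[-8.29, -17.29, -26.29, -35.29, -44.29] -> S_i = -8.29 + -9.00*i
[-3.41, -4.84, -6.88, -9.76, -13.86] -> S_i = -3.41*1.42^i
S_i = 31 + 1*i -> [31, 32, 33, 34, 35]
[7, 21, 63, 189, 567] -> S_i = 7*3^i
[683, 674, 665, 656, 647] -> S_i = 683 + -9*i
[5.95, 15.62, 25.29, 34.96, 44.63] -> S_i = 5.95 + 9.67*i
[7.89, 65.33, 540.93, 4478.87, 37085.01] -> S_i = 7.89*8.28^i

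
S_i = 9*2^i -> [9, 18, 36, 72, 144]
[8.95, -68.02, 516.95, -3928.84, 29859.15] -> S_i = 8.95*(-7.60)^i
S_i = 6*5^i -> [6, 30, 150, 750, 3750]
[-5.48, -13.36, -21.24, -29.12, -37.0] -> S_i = -5.48 + -7.88*i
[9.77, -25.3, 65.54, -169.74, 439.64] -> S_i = 9.77*(-2.59)^i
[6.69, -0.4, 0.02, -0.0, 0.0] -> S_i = 6.69*(-0.06)^i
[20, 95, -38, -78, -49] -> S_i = Random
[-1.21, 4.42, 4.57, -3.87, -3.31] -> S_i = Random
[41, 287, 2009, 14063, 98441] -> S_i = 41*7^i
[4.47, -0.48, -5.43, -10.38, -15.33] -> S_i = 4.47 + -4.95*i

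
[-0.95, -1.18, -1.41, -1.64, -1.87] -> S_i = -0.95 + -0.23*i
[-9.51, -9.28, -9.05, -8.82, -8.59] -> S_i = -9.51 + 0.23*i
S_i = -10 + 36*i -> [-10, 26, 62, 98, 134]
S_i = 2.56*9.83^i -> [2.56, 25.16, 247.37, 2431.65, 23903.09]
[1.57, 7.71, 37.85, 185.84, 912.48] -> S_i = 1.57*4.91^i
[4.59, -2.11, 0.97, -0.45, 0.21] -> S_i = 4.59*(-0.46)^i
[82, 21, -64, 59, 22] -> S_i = Random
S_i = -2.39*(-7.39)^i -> [-2.39, 17.66, -130.52, 964.56, -7128.13]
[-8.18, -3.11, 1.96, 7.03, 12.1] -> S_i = -8.18 + 5.07*i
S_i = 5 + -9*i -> [5, -4, -13, -22, -31]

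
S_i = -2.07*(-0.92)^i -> [-2.07, 1.9, -1.75, 1.61, -1.48]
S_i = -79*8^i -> [-79, -632, -5056, -40448, -323584]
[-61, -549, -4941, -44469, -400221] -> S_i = -61*9^i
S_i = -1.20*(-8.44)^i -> [-1.2, 10.13, -85.48, 721.45, -6089.07]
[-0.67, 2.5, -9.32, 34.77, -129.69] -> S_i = -0.67*(-3.73)^i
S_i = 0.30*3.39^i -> [0.3, 1.02, 3.45, 11.69, 39.62]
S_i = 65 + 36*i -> [65, 101, 137, 173, 209]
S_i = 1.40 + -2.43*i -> [1.4, -1.03, -3.46, -5.89, -8.32]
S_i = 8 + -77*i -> [8, -69, -146, -223, -300]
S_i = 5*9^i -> [5, 45, 405, 3645, 32805]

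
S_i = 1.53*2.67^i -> [1.53, 4.09, 10.91, 29.12, 77.76]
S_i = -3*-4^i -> [-3, 12, -48, 192, -768]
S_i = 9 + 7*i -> [9, 16, 23, 30, 37]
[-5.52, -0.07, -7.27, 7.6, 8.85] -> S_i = Random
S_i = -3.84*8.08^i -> [-3.84, -31.03, -250.7, -2025.65, -16367.29]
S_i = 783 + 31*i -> [783, 814, 845, 876, 907]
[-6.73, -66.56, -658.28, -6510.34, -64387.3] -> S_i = -6.73*9.89^i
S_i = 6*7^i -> [6, 42, 294, 2058, 14406]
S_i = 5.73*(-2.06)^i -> [5.73, -11.8, 24.32, -50.09, 103.19]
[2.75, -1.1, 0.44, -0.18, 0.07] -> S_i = 2.75*(-0.40)^i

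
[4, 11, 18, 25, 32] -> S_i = 4 + 7*i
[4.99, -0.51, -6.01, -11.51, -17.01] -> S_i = 4.99 + -5.50*i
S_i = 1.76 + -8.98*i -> [1.76, -7.22, -16.2, -25.18, -34.16]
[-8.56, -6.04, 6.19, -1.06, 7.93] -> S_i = Random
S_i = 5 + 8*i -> [5, 13, 21, 29, 37]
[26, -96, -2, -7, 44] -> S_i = Random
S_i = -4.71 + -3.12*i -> [-4.71, -7.83, -10.95, -14.07, -17.19]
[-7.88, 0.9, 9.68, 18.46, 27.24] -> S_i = -7.88 + 8.78*i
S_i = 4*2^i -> [4, 8, 16, 32, 64]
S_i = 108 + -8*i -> [108, 100, 92, 84, 76]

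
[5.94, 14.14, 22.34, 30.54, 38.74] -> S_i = 5.94 + 8.20*i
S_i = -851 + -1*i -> [-851, -852, -853, -854, -855]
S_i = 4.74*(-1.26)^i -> [4.74, -5.97, 7.53, -9.48, 11.95]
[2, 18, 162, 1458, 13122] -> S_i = 2*9^i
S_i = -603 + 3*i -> [-603, -600, -597, -594, -591]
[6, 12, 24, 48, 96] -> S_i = 6*2^i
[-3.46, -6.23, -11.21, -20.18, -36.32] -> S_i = -3.46*1.80^i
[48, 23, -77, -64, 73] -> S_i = Random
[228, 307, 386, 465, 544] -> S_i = 228 + 79*i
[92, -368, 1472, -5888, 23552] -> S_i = 92*-4^i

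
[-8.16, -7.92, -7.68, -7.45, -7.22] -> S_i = -8.16*0.97^i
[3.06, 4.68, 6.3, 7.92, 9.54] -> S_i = 3.06 + 1.62*i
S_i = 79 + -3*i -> [79, 76, 73, 70, 67]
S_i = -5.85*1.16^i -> [-5.85, -6.79, -7.87, -9.13, -10.59]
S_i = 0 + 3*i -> [0, 3, 6, 9, 12]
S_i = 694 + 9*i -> [694, 703, 712, 721, 730]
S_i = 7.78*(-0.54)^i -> [7.78, -4.2, 2.27, -1.23, 0.66]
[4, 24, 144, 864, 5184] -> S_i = 4*6^i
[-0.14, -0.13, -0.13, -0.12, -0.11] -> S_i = -0.14*0.95^i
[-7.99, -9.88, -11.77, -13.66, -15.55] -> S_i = -7.99 + -1.89*i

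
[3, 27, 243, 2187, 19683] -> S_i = 3*9^i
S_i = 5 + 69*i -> [5, 74, 143, 212, 281]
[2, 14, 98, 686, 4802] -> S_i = 2*7^i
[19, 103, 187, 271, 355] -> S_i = 19 + 84*i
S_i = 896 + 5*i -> [896, 901, 906, 911, 916]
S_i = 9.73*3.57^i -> [9.73, 34.74, 124.01, 442.71, 1580.47]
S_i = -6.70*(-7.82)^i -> [-6.7, 52.39, -409.72, 3204.02, -25055.43]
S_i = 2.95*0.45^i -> [2.95, 1.33, 0.6, 0.27, 0.12]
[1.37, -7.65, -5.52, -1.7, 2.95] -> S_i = Random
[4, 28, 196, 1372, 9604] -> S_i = 4*7^i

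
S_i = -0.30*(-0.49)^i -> [-0.3, 0.15, -0.07, 0.04, -0.02]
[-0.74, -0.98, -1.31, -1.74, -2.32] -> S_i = -0.74*1.33^i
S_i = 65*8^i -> [65, 520, 4160, 33280, 266240]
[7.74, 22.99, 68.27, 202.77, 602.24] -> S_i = 7.74*2.97^i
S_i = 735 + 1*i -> [735, 736, 737, 738, 739]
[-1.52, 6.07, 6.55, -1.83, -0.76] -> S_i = Random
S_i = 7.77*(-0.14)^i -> [7.77, -1.09, 0.15, -0.02, 0.0]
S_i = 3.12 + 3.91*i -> [3.12, 7.03, 10.94, 14.85, 18.76]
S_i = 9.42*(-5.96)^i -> [9.42, -56.14, 334.61, -1994.3, 11886.01]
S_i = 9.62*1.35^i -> [9.62, 12.99, 17.53, 23.67, 31.95]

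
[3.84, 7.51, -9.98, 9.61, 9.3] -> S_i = Random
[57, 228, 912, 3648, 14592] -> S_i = 57*4^i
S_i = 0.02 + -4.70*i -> [0.02, -4.68, -9.38, -14.08, -18.78]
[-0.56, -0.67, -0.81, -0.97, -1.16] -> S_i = -0.56*1.20^i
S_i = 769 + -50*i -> [769, 719, 669, 619, 569]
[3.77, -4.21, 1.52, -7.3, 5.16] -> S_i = Random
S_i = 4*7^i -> [4, 28, 196, 1372, 9604]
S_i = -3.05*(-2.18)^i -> [-3.05, 6.65, -14.49, 31.6, -68.89]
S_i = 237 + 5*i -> [237, 242, 247, 252, 257]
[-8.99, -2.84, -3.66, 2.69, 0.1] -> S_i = Random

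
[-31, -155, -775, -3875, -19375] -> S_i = -31*5^i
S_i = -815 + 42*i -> [-815, -773, -731, -689, -647]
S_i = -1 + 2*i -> [-1, 1, 3, 5, 7]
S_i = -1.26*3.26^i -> [-1.26, -4.11, -13.39, -43.65, -142.31]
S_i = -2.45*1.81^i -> [-2.45, -4.43, -8.03, -14.53, -26.3]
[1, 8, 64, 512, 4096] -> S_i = 1*8^i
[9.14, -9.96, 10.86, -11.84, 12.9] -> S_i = 9.14*(-1.09)^i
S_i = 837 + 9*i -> [837, 846, 855, 864, 873]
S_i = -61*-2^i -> [-61, 122, -244, 488, -976]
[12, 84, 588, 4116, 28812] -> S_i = 12*7^i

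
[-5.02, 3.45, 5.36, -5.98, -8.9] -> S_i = Random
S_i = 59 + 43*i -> [59, 102, 145, 188, 231]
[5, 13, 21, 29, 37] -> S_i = 5 + 8*i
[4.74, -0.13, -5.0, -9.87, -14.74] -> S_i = 4.74 + -4.87*i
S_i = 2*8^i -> [2, 16, 128, 1024, 8192]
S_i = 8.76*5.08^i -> [8.76, 44.5, 226.06, 1148.41, 5833.9]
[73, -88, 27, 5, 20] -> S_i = Random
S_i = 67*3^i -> [67, 201, 603, 1809, 5427]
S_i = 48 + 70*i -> [48, 118, 188, 258, 328]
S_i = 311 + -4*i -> [311, 307, 303, 299, 295]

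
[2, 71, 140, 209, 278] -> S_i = 2 + 69*i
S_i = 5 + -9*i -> [5, -4, -13, -22, -31]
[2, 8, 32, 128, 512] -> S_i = 2*4^i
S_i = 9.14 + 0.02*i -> [9.14, 9.16, 9.18, 9.2, 9.22]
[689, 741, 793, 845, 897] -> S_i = 689 + 52*i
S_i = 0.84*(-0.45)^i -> [0.84, -0.38, 0.17, -0.08, 0.03]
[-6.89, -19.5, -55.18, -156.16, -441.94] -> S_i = -6.89*2.83^i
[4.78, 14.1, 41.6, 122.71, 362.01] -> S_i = 4.78*2.95^i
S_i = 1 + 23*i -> [1, 24, 47, 70, 93]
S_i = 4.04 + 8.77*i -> [4.04, 12.81, 21.58, 30.35, 39.12]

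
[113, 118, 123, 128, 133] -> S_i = 113 + 5*i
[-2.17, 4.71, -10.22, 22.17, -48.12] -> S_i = -2.17*(-2.17)^i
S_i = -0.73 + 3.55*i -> [-0.73, 2.82, 6.37, 9.92, 13.47]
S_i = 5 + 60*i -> [5, 65, 125, 185, 245]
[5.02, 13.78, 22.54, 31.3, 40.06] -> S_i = 5.02 + 8.76*i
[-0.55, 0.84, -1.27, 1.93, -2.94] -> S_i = -0.55*(-1.52)^i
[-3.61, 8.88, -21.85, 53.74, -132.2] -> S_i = -3.61*(-2.46)^i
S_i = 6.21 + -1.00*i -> [6.21, 5.21, 4.21, 3.21, 2.21]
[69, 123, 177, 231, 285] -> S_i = 69 + 54*i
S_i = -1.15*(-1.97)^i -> [-1.15, 2.27, -4.46, 8.79, -17.32]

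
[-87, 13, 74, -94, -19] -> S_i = Random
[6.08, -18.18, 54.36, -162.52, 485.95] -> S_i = 6.08*(-2.99)^i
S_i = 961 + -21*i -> [961, 940, 919, 898, 877]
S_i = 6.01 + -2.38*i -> [6.01, 3.63, 1.25, -1.13, -3.51]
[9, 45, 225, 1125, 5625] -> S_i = 9*5^i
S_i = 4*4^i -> [4, 16, 64, 256, 1024]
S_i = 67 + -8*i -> [67, 59, 51, 43, 35]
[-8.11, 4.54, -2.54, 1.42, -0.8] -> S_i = -8.11*(-0.56)^i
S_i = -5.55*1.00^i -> [-5.55, -5.55, -5.55, -5.55, -5.55]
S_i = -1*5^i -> [-1, -5, -25, -125, -625]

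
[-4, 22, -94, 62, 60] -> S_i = Random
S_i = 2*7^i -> [2, 14, 98, 686, 4802]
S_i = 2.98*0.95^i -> [2.98, 2.83, 2.69, 2.55, 2.43]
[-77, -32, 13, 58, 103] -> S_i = -77 + 45*i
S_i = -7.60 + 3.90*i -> [-7.6, -3.7, 0.2, 4.1, 8.0]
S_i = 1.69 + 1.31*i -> [1.69, 3.0, 4.31, 5.62, 6.93]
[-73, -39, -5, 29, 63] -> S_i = -73 + 34*i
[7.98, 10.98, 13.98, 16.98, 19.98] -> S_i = 7.98 + 3.00*i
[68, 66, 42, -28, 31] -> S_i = Random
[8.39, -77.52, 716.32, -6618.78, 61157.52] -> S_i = 8.39*(-9.24)^i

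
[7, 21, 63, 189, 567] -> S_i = 7*3^i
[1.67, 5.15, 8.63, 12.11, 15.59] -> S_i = 1.67 + 3.48*i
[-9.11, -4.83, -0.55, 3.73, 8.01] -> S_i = -9.11 + 4.28*i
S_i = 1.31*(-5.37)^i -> [1.31, -7.03, 37.78, -202.86, 1089.35]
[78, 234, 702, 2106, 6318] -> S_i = 78*3^i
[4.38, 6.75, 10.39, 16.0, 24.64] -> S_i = 4.38*1.54^i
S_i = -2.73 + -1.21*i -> [-2.73, -3.94, -5.15, -6.36, -7.57]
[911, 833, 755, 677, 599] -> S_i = 911 + -78*i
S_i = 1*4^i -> [1, 4, 16, 64, 256]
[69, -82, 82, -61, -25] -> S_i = Random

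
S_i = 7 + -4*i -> [7, 3, -1, -5, -9]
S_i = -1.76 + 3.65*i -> [-1.76, 1.89, 5.54, 9.19, 12.84]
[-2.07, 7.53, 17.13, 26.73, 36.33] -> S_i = -2.07 + 9.60*i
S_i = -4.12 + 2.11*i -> [-4.12, -2.01, 0.1, 2.21, 4.32]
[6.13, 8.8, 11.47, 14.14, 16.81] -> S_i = 6.13 + 2.67*i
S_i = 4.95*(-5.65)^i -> [4.95, -27.97, 158.02, -892.79, 5044.28]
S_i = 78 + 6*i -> [78, 84, 90, 96, 102]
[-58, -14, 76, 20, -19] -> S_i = Random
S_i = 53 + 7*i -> [53, 60, 67, 74, 81]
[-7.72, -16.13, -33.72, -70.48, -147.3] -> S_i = -7.72*2.09^i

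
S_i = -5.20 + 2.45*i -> [-5.2, -2.75, -0.3, 2.15, 4.6]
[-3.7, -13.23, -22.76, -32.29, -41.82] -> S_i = -3.70 + -9.53*i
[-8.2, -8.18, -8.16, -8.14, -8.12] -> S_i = -8.20 + 0.02*i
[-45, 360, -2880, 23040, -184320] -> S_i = -45*-8^i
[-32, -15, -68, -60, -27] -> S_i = Random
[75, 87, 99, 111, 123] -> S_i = 75 + 12*i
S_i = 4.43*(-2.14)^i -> [4.43, -9.48, 20.29, -43.42, 92.91]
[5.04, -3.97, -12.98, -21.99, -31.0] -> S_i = 5.04 + -9.01*i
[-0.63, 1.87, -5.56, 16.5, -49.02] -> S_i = -0.63*(-2.97)^i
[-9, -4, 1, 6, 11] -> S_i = -9 + 5*i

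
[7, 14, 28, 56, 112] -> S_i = 7*2^i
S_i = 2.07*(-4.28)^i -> [2.07, -8.86, 37.92, -162.29, 694.62]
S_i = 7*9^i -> [7, 63, 567, 5103, 45927]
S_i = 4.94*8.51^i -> [4.94, 42.04, 357.76, 3044.5, 25908.67]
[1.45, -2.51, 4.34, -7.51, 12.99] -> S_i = 1.45*(-1.73)^i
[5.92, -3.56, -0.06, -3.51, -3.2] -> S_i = Random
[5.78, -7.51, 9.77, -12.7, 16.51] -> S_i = 5.78*(-1.30)^i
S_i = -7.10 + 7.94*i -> [-7.1, 0.84, 8.78, 16.72, 24.66]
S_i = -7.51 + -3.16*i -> [-7.51, -10.67, -13.83, -16.99, -20.15]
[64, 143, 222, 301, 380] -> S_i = 64 + 79*i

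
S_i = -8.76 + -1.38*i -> [-8.76, -10.14, -11.52, -12.9, -14.28]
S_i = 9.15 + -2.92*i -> [9.15, 6.23, 3.31, 0.39, -2.53]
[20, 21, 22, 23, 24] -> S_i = 20 + 1*i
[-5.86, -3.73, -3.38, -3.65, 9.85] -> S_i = Random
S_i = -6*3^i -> [-6, -18, -54, -162, -486]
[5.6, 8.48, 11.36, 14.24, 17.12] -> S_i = 5.60 + 2.88*i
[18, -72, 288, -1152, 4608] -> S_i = 18*-4^i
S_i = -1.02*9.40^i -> [-1.02, -9.59, -90.13, -847.2, -7963.64]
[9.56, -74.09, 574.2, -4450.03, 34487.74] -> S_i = 9.56*(-7.75)^i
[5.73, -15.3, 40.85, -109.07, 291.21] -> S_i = 5.73*(-2.67)^i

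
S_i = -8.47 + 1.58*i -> [-8.47, -6.89, -5.31, -3.73, -2.15]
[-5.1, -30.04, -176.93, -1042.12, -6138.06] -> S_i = -5.10*5.89^i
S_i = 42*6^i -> [42, 252, 1512, 9072, 54432]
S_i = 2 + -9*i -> [2, -7, -16, -25, -34]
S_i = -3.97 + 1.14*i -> [-3.97, -2.83, -1.69, -0.55, 0.59]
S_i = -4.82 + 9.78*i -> [-4.82, 4.96, 14.74, 24.52, 34.3]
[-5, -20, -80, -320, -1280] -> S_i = -5*4^i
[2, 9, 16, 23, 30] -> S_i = 2 + 7*i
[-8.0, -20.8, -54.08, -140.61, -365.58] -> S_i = -8.00*2.60^i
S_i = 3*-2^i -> [3, -6, 12, -24, 48]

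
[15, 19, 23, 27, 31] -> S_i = 15 + 4*i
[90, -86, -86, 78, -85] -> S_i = Random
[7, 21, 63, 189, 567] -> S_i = 7*3^i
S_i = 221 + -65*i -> [221, 156, 91, 26, -39]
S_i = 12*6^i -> [12, 72, 432, 2592, 15552]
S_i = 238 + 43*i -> [238, 281, 324, 367, 410]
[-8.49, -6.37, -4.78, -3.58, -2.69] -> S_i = -8.49*0.75^i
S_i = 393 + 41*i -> [393, 434, 475, 516, 557]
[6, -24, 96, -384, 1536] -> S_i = 6*-4^i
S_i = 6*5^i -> [6, 30, 150, 750, 3750]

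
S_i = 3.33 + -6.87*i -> [3.33, -3.54, -10.41, -17.28, -24.15]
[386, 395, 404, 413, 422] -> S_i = 386 + 9*i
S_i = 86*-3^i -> [86, -258, 774, -2322, 6966]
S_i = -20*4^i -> [-20, -80, -320, -1280, -5120]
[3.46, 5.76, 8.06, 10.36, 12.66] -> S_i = 3.46 + 2.30*i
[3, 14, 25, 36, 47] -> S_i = 3 + 11*i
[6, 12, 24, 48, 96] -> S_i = 6*2^i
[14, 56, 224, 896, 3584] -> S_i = 14*4^i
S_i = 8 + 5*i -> [8, 13, 18, 23, 28]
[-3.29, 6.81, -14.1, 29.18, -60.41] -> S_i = -3.29*(-2.07)^i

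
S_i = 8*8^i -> [8, 64, 512, 4096, 32768]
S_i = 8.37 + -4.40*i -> [8.37, 3.97, -0.43, -4.83, -9.23]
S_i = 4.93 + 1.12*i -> [4.93, 6.05, 7.17, 8.29, 9.41]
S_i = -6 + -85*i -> [-6, -91, -176, -261, -346]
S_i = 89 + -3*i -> [89, 86, 83, 80, 77]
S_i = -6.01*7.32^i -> [-6.01, -43.99, -322.03, -2357.26, -17255.15]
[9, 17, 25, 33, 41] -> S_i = 9 + 8*i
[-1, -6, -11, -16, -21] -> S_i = -1 + -5*i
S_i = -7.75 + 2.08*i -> [-7.75, -5.67, -3.59, -1.51, 0.57]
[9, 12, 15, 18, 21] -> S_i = 9 + 3*i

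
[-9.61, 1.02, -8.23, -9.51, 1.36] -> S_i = Random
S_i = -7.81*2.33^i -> [-7.81, -18.2, -42.4, -98.79, -230.18]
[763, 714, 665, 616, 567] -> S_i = 763 + -49*i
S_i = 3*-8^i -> [3, -24, 192, -1536, 12288]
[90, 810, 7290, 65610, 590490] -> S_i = 90*9^i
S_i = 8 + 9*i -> [8, 17, 26, 35, 44]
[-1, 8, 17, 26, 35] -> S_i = -1 + 9*i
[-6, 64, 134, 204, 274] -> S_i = -6 + 70*i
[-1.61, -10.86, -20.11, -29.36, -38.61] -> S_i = -1.61 + -9.25*i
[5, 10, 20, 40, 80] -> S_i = 5*2^i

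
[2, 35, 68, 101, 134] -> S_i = 2 + 33*i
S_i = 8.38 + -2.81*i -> [8.38, 5.57, 2.76, -0.05, -2.86]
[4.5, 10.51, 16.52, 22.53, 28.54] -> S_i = 4.50 + 6.01*i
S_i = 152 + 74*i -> [152, 226, 300, 374, 448]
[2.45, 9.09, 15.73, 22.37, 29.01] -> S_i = 2.45 + 6.64*i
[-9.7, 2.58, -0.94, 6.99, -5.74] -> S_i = Random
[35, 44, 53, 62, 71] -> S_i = 35 + 9*i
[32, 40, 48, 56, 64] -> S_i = 32 + 8*i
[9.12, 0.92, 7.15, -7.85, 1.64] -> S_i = Random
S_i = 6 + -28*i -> [6, -22, -50, -78, -106]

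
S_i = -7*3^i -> [-7, -21, -63, -189, -567]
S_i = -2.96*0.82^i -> [-2.96, -2.43, -1.99, -1.63, -1.34]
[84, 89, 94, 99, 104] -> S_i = 84 + 5*i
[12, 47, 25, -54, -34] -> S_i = Random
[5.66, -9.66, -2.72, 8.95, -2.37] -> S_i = Random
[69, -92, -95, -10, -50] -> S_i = Random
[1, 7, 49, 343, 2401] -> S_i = 1*7^i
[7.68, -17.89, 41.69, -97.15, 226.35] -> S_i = 7.68*(-2.33)^i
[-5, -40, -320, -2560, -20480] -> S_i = -5*8^i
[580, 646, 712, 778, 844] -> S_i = 580 + 66*i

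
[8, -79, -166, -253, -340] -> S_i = 8 + -87*i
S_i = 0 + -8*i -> [0, -8, -16, -24, -32]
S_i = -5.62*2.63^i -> [-5.62, -14.78, -38.87, -102.24, -268.88]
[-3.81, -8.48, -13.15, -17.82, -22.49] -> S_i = -3.81 + -4.67*i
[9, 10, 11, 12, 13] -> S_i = 9 + 1*i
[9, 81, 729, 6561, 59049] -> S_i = 9*9^i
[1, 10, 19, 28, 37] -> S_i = 1 + 9*i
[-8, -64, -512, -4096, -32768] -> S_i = -8*8^i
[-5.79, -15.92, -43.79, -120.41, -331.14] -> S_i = -5.79*2.75^i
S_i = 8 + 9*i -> [8, 17, 26, 35, 44]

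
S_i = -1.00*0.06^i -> [-1.0, -0.06, -0.0, -0.0, -0.0]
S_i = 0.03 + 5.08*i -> [0.03, 5.11, 10.19, 15.27, 20.35]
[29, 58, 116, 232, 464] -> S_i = 29*2^i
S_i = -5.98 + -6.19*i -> [-5.98, -12.17, -18.36, -24.55, -30.74]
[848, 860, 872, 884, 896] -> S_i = 848 + 12*i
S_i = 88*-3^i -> [88, -264, 792, -2376, 7128]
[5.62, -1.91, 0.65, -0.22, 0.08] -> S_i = 5.62*(-0.34)^i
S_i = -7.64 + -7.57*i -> [-7.64, -15.21, -22.78, -30.35, -37.92]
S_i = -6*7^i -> [-6, -42, -294, -2058, -14406]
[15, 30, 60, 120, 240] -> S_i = 15*2^i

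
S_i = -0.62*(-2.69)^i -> [-0.62, 1.67, -4.49, 12.07, -32.46]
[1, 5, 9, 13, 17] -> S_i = 1 + 4*i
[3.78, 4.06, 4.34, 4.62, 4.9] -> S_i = 3.78 + 0.28*i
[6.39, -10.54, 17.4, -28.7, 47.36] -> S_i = 6.39*(-1.65)^i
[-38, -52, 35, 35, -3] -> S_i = Random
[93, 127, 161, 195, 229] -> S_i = 93 + 34*i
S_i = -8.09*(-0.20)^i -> [-8.09, 1.62, -0.32, 0.06, -0.01]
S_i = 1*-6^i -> [1, -6, 36, -216, 1296]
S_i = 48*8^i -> [48, 384, 3072, 24576, 196608]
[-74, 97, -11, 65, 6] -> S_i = Random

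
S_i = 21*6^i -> [21, 126, 756, 4536, 27216]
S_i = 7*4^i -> [7, 28, 112, 448, 1792]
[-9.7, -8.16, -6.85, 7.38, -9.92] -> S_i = Random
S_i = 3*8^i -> [3, 24, 192, 1536, 12288]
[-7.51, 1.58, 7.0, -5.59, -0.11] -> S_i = Random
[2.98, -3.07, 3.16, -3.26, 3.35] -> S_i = 2.98*(-1.03)^i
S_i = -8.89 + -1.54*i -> [-8.89, -10.43, -11.97, -13.51, -15.05]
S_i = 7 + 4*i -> [7, 11, 15, 19, 23]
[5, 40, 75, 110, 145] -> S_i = 5 + 35*i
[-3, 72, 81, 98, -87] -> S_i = Random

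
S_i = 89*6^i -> [89, 534, 3204, 19224, 115344]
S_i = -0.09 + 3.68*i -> [-0.09, 3.59, 7.27, 10.95, 14.63]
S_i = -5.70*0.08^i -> [-5.7, -0.46, -0.04, -0.0, -0.0]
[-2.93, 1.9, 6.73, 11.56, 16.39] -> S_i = -2.93 + 4.83*i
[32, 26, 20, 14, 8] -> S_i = 32 + -6*i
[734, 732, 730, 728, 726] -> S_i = 734 + -2*i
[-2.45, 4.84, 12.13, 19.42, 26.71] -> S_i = -2.45 + 7.29*i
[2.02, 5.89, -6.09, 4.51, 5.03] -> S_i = Random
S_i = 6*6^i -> [6, 36, 216, 1296, 7776]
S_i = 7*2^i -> [7, 14, 28, 56, 112]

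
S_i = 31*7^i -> [31, 217, 1519, 10633, 74431]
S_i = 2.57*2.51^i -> [2.57, 6.45, 16.19, 40.64, 102.01]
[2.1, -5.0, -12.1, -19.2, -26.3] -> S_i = 2.10 + -7.10*i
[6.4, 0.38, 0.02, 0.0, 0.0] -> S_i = 6.40*0.06^i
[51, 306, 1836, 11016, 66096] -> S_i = 51*6^i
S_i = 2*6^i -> [2, 12, 72, 432, 2592]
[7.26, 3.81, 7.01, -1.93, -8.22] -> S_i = Random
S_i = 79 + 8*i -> [79, 87, 95, 103, 111]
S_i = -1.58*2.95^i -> [-1.58, -4.66, -13.75, -40.56, -119.66]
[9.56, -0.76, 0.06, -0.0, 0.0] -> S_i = 9.56*(-0.08)^i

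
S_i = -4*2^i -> [-4, -8, -16, -32, -64]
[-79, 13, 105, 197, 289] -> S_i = -79 + 92*i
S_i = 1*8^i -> [1, 8, 64, 512, 4096]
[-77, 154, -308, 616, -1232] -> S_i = -77*-2^i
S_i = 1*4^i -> [1, 4, 16, 64, 256]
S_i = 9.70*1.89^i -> [9.7, 18.33, 34.65, 65.49, 123.77]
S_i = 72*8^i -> [72, 576, 4608, 36864, 294912]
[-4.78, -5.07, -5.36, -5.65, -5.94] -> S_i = -4.78 + -0.29*i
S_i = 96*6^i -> [96, 576, 3456, 20736, 124416]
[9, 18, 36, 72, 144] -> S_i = 9*2^i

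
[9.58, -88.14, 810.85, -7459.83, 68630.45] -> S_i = 9.58*(-9.20)^i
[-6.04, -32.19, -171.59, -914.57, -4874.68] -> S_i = -6.04*5.33^i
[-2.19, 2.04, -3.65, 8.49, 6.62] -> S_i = Random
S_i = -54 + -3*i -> [-54, -57, -60, -63, -66]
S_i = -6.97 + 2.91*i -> [-6.97, -4.06, -1.15, 1.76, 4.67]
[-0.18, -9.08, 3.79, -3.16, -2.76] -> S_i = Random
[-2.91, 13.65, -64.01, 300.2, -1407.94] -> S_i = -2.91*(-4.69)^i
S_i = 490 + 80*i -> [490, 570, 650, 730, 810]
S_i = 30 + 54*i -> [30, 84, 138, 192, 246]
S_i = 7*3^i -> [7, 21, 63, 189, 567]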